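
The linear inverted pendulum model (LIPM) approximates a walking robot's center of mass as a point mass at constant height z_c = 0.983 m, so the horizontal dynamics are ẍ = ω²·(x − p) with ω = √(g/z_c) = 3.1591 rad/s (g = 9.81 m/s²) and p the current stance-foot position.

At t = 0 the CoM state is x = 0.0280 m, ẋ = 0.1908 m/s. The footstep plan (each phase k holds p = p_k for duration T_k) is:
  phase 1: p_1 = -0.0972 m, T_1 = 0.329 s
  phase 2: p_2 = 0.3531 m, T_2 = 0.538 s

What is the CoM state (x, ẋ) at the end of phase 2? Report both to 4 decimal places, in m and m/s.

x = 0.5177, ẋ = 0.7668

phase 1: p=-0.0972, T=0.329, ωT=1.039344, cosh=1.590524, sinh=1.236837; start (x,ẋ)=(0.028000, 0.190800) → end (x,ẋ)=(0.176635, 0.792665)
phase 2: p=0.3531, T=0.538, ωT=1.699596, cosh=2.827246, sinh=2.644489; start (x,ẋ)=(0.176635, 0.792665) → end (x,ẋ)=(0.517731, 0.766833)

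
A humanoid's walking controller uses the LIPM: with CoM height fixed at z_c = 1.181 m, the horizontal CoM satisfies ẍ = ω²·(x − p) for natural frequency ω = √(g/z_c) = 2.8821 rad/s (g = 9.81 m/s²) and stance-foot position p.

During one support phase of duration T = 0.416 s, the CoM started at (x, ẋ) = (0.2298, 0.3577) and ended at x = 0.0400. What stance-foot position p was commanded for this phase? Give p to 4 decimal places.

p = 0.6956

ωT = 2.8821·0.416 = 1.198954; cosh(ωT) = 1.809077, sinh(ωT) = 1.507568
x(T) = p + (x₀−p)·cosh(ωT) + (ẋ₀/ω)·sinh(ωT) ⇒ p·(1 − cosh) = x(T) − x₀·cosh − (ẋ₀/ω)·sinh
numerator   = 0.0400 − (0.2298)·1.809077 − (0.3577/2.8821)·1.507568 = -0.562831
denominator = 1 − 1.809077 = -0.809077
p = -0.562831 / -0.809077 = 0.6956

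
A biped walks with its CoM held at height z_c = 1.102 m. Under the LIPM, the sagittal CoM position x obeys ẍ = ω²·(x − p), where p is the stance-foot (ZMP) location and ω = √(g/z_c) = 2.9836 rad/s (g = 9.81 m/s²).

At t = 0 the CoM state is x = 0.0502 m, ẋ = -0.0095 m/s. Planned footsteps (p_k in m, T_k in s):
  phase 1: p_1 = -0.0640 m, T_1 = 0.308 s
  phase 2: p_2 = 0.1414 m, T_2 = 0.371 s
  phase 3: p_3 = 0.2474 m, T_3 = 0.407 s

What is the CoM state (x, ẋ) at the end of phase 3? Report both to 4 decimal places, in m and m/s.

x = 0.4166, ẋ = 0.6453

phase 1: p=-0.0640, T=0.308, ωT=0.918949, cosh=1.452796, sinh=1.053858; start (x,ẋ)=(0.050200, -0.009500) → end (x,ẋ)=(0.098554, 0.345276)
phase 2: p=0.1414, T=0.371, ωT=1.106916, cosh=1.677795, sinh=1.347218; start (x,ẋ)=(0.098554, 0.345276) → end (x,ẋ)=(0.225419, 0.407080)
phase 3: p=0.2474, T=0.407, ωT=1.214325, cosh=1.832465, sinh=1.535555; start (x,ẋ)=(0.225419, 0.407080) → end (x,ẋ)=(0.416631, 0.645256)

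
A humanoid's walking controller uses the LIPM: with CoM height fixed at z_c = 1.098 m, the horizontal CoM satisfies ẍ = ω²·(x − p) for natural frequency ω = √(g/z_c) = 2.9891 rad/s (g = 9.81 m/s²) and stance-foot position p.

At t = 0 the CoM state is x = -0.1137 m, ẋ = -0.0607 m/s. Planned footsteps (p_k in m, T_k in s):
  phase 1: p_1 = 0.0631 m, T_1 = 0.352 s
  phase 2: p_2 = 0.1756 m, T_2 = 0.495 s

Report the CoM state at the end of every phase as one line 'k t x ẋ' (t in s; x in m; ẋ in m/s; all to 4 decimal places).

phase 1: p=0.0631, T=0.352, ωT=1.052163, cosh=1.606511, sinh=1.257329; start (x,ẋ)=(-0.113700, -0.060700) → end (x,ẋ)=(-0.246464, -0.761979)
phase 2: p=0.1756, T=0.495, ωT=1.479604, cosh=2.309468, sinh=2.081740; start (x,ẋ)=(-0.246464, -0.761979) → end (x,ẋ)=(-1.329819, -4.386072)

1 0.3520 -0.2465 -0.7620
2 0.8470 -1.3298 -4.3861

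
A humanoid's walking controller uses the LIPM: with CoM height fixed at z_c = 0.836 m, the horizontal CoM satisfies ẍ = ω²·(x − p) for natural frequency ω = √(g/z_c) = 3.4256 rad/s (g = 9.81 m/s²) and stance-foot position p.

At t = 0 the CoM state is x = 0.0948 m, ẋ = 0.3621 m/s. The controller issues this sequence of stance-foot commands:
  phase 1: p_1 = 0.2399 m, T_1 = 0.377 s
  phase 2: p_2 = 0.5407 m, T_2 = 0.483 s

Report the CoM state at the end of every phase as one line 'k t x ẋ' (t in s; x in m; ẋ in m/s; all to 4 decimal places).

phase 1: p=0.2399, T=0.377, ωT=1.291451, cosh=1.956467, sinh=1.681595; start (x,ẋ)=(0.094800, 0.362100) → end (x,ẋ)=(0.133768, -0.127408)
phase 2: p=0.5407, T=0.483, ωT=1.654565, cosh=2.710989, sinh=2.519814; start (x,ẋ)=(0.133768, -0.127408) → end (x,ẋ)=(-0.656207, -3.857986)

1 0.3770 0.1338 -0.1274
2 0.8600 -0.6562 -3.8580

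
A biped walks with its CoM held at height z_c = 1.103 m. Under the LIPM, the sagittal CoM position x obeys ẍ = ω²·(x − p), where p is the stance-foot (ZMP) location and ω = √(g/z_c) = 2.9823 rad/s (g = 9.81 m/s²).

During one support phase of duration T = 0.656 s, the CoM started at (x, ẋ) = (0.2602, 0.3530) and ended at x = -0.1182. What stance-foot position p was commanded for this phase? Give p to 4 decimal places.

p = 0.5627

ωT = 2.9823·0.656 = 1.956389; cosh(ωT) = 3.607552, sinh(ωT) = 3.466184
x(T) = p + (x₀−p)·cosh(ωT) + (ẋ₀/ω)·sinh(ωT) ⇒ p·(1 − cosh) = x(T) − x₀·cosh − (ẋ₀/ω)·sinh
numerator   = -0.1182 − (0.2602)·3.607552 − (0.3530/2.9823)·3.466184 = -1.467160
denominator = 1 − 3.607552 = -2.607552
p = -1.467160 / -2.607552 = 0.5627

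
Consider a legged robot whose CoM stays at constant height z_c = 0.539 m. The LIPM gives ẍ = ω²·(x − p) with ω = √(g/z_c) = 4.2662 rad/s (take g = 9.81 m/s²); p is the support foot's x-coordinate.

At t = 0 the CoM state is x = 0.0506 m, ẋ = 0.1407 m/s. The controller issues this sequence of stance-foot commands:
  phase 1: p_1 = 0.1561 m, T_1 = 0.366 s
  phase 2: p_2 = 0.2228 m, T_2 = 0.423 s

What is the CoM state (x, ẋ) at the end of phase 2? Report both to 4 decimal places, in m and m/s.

x = -1.0380, ẋ = -5.3115

phase 1: p=0.1561, T=0.366, ωT=1.561429, cosh=2.487732, sinh=2.277896; start (x,ẋ)=(0.050600, 0.140700) → end (x,ẋ)=(-0.031230, -0.675221)
phase 2: p=0.2228, T=0.423, ωT=1.804603, cosh=3.121048, sinh=2.956508; start (x,ẋ)=(-0.031230, -0.675221) → end (x,ẋ)=(-1.037974, -5.311494)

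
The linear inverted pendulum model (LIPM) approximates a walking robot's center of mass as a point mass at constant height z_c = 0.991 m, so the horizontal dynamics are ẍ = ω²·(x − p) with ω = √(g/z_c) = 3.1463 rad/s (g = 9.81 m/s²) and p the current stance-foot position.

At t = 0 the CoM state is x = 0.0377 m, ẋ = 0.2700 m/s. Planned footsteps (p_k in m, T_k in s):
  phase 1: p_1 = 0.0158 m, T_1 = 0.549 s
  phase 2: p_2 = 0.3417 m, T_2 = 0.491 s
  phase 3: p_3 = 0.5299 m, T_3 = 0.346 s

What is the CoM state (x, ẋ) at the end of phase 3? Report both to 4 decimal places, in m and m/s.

x = 2.1561, ẋ = 5.3919

phase 1: p=0.0158, T=0.549, ωT=1.727319, cosh=2.901655, sinh=2.723895; start (x,ẋ)=(0.037700, 0.270000) → end (x,ẋ)=(0.313098, 0.971134)
phase 2: p=0.3417, T=0.491, ωT=1.544833, cosh=2.450269, sinh=2.236921; start (x,ẋ)=(0.313098, 0.971134) → end (x,ẋ)=(0.962062, 2.178234)
phase 3: p=0.5299, T=0.346, ωT=1.088620, cosh=1.653426, sinh=1.316745; start (x,ẋ)=(0.962062, 2.178234) → end (x,ẋ)=(2.156053, 5.391945)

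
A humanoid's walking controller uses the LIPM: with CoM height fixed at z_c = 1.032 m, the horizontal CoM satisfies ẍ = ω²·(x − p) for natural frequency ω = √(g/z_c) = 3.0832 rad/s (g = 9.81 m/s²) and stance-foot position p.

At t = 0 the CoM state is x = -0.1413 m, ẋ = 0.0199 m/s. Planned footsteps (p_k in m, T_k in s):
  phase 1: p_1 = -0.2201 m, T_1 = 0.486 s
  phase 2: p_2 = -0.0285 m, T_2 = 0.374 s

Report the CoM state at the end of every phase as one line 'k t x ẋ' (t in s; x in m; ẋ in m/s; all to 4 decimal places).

1 0.4860 -0.0213 0.5632
2 0.8600 0.2446 1.0127

phase 1: p=-0.2201, T=0.486, ωT=1.498435, cosh=2.349081, sinh=2.125601; start (x,ẋ)=(-0.141300, 0.019900) → end (x,ẋ)=(-0.021273, 0.563175)
phase 2: p=-0.0285, T=0.374, ωT=1.153117, cosh=1.741852, sinh=1.426200; start (x,ẋ)=(-0.021273, 0.563175) → end (x,ẋ)=(0.244597, 1.012745)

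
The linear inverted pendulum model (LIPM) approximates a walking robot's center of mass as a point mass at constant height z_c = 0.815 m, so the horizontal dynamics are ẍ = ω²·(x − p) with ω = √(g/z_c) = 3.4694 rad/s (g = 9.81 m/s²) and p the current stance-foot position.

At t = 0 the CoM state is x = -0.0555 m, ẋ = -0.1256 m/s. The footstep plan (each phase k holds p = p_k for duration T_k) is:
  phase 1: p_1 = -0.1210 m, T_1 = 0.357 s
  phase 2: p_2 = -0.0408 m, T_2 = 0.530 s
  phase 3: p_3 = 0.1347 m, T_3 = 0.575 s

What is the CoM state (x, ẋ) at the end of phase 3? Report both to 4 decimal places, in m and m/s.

x = -0.0398, ẋ = -0.5188

phase 1: p=-0.1210, T=0.357, ωT=1.238576, cosh=1.870246, sinh=1.580449; start (x,ẋ)=(-0.055500, -0.125600) → end (x,ẋ)=(-0.055715, 0.124247)
phase 2: p=-0.0408, T=0.530, ωT=1.838782, cosh=3.223942, sinh=3.064931; start (x,ẋ)=(-0.055715, 0.124247) → end (x,ẋ)=(0.020878, 0.241972)
phase 3: p=0.1347, T=0.575, ωT=1.994905, cosh=3.743766, sinh=3.607739; start (x,ẋ)=(0.020878, 0.241972) → end (x,ẋ)=(-0.039801, -0.518784)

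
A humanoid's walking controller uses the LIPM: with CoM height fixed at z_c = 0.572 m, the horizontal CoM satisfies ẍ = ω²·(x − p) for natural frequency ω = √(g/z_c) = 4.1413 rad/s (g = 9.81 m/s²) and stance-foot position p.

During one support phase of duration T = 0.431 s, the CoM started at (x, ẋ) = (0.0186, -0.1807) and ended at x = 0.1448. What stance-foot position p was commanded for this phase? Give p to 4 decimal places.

ωT = 4.1413·0.431 = 1.784900; cosh(ωT) = 3.063400, sinh(ωT) = 2.895586
x(T) = p + (x₀−p)·cosh(ωT) + (ẋ₀/ω)·sinh(ωT) ⇒ p·(1 − cosh) = x(T) − x₀·cosh − (ẋ₀/ω)·sinh
numerator   = 0.1448 − (0.0186)·3.063400 − (-0.1807/4.1413)·2.895586 = 0.214166
denominator = 1 − 3.063400 = -2.063400
p = 0.214166 / -2.063400 = -0.1038

p = -0.1038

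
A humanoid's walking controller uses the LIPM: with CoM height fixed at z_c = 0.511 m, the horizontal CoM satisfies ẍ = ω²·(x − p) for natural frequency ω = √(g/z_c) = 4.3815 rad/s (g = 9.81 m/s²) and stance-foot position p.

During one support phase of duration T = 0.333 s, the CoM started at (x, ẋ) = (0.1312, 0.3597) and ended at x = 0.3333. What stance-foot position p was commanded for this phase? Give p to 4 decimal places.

p = 0.1035

ωT = 4.3815·0.333 = 1.459040; cosh(ωT) = 2.267143, sinh(ωT) = 2.034683
x(T) = p + (x₀−p)·cosh(ωT) + (ẋ₀/ω)·sinh(ωT) ⇒ p·(1 − cosh) = x(T) − x₀·cosh − (ẋ₀/ω)·sinh
numerator   = 0.3333 − (0.1312)·2.267143 − (0.3597/4.3815)·2.034683 = -0.131187
denominator = 1 − 2.267143 = -1.267143
p = -0.131187 / -1.267143 = 0.1035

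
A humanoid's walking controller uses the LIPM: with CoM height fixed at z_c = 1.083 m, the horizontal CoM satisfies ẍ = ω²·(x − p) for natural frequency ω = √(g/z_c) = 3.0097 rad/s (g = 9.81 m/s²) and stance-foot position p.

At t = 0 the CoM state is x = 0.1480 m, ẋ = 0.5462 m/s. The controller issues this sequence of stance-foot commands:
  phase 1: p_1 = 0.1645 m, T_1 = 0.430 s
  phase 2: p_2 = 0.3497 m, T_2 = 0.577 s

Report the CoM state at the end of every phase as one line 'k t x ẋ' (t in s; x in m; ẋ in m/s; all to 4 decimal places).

phase 1: p=0.1645, T=0.430, ωT=1.294171, cosh=1.961048, sinh=1.686923; start (x,ẋ)=(0.148000, 0.546200) → end (x,ẋ)=(0.438285, 0.987352)
phase 2: p=0.3497, T=0.577, ωT=1.736597, cosh=2.927053, sinh=2.750935; start (x,ẋ)=(0.438285, 0.987352) → end (x,ẋ)=(1.511456, 3.623471)

1 0.4300 0.4383 0.9874
2 1.0070 1.5115 3.6235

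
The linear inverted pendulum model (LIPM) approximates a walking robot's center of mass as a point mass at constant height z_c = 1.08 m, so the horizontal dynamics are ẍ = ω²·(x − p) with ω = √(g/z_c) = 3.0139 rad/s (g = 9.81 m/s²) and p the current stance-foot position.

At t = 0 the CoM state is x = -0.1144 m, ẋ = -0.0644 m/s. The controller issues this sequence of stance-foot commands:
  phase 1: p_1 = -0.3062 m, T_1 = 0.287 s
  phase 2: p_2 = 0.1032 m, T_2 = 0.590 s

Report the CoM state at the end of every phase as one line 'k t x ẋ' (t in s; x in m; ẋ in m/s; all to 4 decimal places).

phase 1: p=-0.3062, T=0.287, ωT=0.864989, cosh=1.398018, sinh=0.976962; start (x,ẋ)=(-0.114400, -0.064400) → end (x,ẋ)=(-0.058935, 0.474716)
phase 2: p=0.1032, T=0.590, ωT=1.778201, cosh=3.044070, sinh=2.875128; start (x,ẋ)=(-0.058935, 0.474716) → end (x,ẋ)=(0.062507, 0.040109)

1 0.2870 -0.0589 0.4747
2 0.8770 0.0625 0.0401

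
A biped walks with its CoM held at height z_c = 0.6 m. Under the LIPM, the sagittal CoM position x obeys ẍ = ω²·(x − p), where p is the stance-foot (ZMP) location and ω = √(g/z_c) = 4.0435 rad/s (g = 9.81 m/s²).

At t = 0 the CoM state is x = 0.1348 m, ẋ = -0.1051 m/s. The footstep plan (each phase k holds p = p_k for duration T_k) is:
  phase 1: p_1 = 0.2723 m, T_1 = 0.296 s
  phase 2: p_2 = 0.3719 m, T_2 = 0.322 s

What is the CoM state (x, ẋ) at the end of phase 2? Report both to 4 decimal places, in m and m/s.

phase 1: p=0.2723, T=0.296, ωT=1.196876, cosh=1.805949, sinh=1.503812; start (x,ẋ)=(0.134800, -0.105100) → end (x,ẋ)=(-0.015106, -1.025897)
phase 2: p=0.3719, T=0.322, ωT=1.302007, cosh=1.974327, sinh=1.702341; start (x,ẋ)=(-0.015106, -1.025897) → end (x,ẋ)=(-0.824085, -4.689376)

x = -0.8241, ẋ = -4.6894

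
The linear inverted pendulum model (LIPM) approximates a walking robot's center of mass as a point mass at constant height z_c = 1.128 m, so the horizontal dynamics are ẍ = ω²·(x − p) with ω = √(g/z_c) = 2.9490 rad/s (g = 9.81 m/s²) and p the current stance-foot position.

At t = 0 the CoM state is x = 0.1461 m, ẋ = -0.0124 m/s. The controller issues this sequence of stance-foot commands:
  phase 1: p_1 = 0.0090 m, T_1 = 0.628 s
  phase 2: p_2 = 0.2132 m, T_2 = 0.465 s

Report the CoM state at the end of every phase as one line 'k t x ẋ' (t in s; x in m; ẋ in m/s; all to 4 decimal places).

1 0.6280 0.4435 1.2160
2 1.0930 1.4563 3.8020

phase 1: p=0.0090, T=0.628, ωT=1.851972, cosh=3.264650, sinh=3.107723; start (x,ẋ)=(0.146100, -0.012400) → end (x,ẋ)=(0.443516, 1.215995)
phase 2: p=0.2132, T=0.465, ωT=1.371285, cosh=2.097096, sinh=1.843315; start (x,ẋ)=(0.443516, 1.215995) → end (x,ẋ)=(1.456271, 3.802043)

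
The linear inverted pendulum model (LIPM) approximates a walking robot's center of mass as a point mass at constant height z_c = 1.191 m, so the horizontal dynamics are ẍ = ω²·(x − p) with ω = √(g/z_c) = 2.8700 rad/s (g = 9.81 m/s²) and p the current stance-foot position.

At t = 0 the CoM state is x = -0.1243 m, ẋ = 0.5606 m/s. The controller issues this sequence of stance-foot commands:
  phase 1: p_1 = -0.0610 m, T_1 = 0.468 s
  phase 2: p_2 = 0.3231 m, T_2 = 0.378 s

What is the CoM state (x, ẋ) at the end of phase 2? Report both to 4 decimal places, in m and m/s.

x = 0.4269, ẋ = 0.7359

phase 1: p=-0.0610, T=0.468, ωT=1.343160, cosh=2.046075, sinh=1.785056; start (x,ẋ)=(-0.124300, 0.560600) → end (x,ẋ)=(0.158160, 0.822737)
phase 2: p=0.3231, T=0.378, ωT=1.084860, cosh=1.648487, sinh=1.310538; start (x,ẋ)=(0.158160, 0.822737) → end (x,ẋ)=(0.426888, 0.735892)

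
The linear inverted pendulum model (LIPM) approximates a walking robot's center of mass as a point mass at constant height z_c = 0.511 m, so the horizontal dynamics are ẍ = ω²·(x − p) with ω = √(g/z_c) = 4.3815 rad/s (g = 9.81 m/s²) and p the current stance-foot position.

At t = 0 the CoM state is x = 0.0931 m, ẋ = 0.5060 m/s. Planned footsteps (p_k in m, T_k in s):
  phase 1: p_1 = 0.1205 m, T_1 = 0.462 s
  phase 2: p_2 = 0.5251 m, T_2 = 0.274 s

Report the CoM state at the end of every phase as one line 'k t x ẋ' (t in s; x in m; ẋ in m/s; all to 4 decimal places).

phase 1: p=0.1205, T=0.462, ωT=2.024253, cosh=3.851273, sinh=3.719181; start (x,ẋ)=(0.093100, 0.506000) → end (x,ẋ)=(0.444487, 1.502245)
phase 2: p=0.5251, T=0.274, ωT=1.200531, cosh=1.811457, sinh=1.510423; start (x,ẋ)=(0.444487, 1.502245) → end (x,ẋ)=(0.896938, 2.187761)

1 0.4620 0.4445 1.5022
2 0.7360 0.8969 2.1878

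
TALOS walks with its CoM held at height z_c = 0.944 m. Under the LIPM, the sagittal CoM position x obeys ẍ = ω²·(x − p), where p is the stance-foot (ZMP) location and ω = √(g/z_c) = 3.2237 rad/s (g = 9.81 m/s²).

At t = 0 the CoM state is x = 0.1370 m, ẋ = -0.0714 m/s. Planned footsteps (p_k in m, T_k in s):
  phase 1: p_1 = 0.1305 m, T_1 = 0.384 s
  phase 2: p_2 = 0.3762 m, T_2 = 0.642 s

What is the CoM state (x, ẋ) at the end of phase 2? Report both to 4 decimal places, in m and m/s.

phase 1: p=0.1305, T=0.384, ωT=1.237901, cosh=1.869180, sinh=1.579187; start (x,ẋ)=(0.137000, -0.071400) → end (x,ẋ)=(0.107673, -0.100369)
phase 2: p=0.3762, T=0.642, ωT=2.069615, cosh=4.024005, sinh=3.897771; start (x,ẋ)=(0.107673, -0.100369) → end (x,ẋ)=(-0.825710, -3.777992)

x = -0.8257, ẋ = -3.7780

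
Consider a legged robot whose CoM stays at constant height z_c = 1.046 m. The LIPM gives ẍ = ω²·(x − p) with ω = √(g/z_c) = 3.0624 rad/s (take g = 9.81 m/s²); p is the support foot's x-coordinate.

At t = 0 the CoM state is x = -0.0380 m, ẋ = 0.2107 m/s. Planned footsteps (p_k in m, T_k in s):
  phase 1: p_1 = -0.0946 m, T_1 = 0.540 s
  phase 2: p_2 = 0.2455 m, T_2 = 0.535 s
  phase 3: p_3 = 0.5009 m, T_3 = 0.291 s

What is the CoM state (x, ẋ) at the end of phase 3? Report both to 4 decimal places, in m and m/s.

phase 1: p=-0.0946, T=0.540, ωT=1.653696, cosh=2.708801, sinh=2.517460; start (x,ẋ)=(-0.038000, 0.210700) → end (x,ẋ)=(0.231925, 1.007100)
phase 2: p=0.2455, T=0.535, ωT=1.638384, cosh=2.670570, sinh=2.476276; start (x,ẋ)=(0.231925, 1.007100) → end (x,ẋ)=(1.023595, 2.586587)
phase 3: p=0.5009, T=0.291, ωT=0.891158, cosh=1.424066, sinh=1.013886; start (x,ẋ)=(1.023595, 2.586587) → end (x,ẋ)=(2.101608, 5.306399)

x = 2.1016, ẋ = 5.3064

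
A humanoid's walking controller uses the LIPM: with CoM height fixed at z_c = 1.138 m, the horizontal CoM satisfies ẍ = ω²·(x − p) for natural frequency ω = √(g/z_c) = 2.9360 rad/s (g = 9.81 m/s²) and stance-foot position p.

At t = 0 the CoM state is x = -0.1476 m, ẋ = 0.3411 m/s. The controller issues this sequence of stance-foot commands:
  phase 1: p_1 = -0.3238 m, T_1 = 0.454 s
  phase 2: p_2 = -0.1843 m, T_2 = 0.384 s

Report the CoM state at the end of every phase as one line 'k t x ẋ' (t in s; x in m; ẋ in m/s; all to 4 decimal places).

phase 1: p=-0.3238, T=0.454, ωT=1.332944, cosh=2.027945, sinh=1.764246; start (x,ẋ)=(-0.147600, 0.341100) → end (x,ẋ)=(0.238491, 1.604417)
phase 2: p=-0.1843, T=0.384, ωT=1.127424, cosh=1.705779, sinh=1.381913; start (x,ẋ)=(0.238491, 1.604417) → end (x,ẋ)=(1.292054, 4.452172)

1 0.4540 0.2385 1.6044
2 0.8380 1.2921 4.4522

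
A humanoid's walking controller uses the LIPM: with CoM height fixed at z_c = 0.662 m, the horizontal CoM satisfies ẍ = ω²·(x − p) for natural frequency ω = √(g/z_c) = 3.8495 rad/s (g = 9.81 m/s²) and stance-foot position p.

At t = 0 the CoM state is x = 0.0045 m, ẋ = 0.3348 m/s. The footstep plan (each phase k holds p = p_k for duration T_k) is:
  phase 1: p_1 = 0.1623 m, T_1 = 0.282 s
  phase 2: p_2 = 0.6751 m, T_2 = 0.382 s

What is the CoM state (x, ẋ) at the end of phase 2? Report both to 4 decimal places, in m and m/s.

x = -0.9653, ẋ = -5.7881

phase 1: p=0.1623, T=0.282, ωT=1.085559, cosh=1.649404, sinh=1.311691; start (x,ẋ)=(0.004500, 0.334800) → end (x,ẋ)=(0.016105, -0.244568)
phase 2: p=0.6751, T=0.382, ωT=1.470509, cosh=2.290629, sinh=2.060820; start (x,ẋ)=(0.016105, -0.244568) → end (x,ẋ)=(-0.965342, -5.788107)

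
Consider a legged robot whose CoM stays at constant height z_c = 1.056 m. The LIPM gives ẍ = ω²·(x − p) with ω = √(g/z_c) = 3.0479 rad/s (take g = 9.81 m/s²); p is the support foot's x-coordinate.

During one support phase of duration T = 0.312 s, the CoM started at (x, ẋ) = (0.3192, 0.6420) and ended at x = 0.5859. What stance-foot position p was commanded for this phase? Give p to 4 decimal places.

ωT = 3.0479·0.312 = 0.950945; cosh(ωT) = 1.487265, sinh(ωT) = 1.100889
x(T) = p + (x₀−p)·cosh(ωT) + (ẋ₀/ω)·sinh(ωT) ⇒ p·(1 − cosh) = x(T) − x₀·cosh − (ẋ₀/ω)·sinh
numerator   = 0.5859 − (0.3192)·1.487265 − (0.6420/3.0479)·1.100889 = -0.120723
denominator = 1 − 1.487265 = -0.487265
p = -0.120723 / -0.487265 = 0.2478

p = 0.2478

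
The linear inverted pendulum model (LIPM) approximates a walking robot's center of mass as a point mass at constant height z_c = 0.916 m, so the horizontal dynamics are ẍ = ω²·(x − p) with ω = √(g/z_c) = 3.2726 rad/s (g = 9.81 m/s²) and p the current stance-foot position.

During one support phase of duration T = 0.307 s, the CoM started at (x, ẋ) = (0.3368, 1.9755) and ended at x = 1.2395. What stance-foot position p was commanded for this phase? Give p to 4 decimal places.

p = -0.0076

ωT = 3.2726·0.307 = 1.004688; cosh(ωT) = 1.548607, sinh(ωT) = 1.182448
x(T) = p + (x₀−p)·cosh(ωT) + (ẋ₀/ω)·sinh(ωT) ⇒ p·(1 − cosh) = x(T) − x₀·cosh − (ẋ₀/ω)·sinh
numerator   = 1.2395 − (0.3368)·1.548607 − (1.9755/3.2726)·1.182448 = 0.004146
denominator = 1 − 1.548607 = -0.548607
p = 0.004146 / -0.548607 = -0.0076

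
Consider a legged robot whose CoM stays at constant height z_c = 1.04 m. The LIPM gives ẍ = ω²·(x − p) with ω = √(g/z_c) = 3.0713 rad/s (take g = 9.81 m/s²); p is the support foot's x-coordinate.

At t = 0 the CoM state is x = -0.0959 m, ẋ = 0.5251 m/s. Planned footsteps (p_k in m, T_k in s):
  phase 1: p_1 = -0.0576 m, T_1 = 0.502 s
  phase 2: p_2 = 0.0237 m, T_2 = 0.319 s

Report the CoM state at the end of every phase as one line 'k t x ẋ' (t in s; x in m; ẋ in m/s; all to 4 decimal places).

1 0.5020 0.2300 1.0208
2 0.8210 0.7175 2.2761

phase 1: p=-0.0576, T=0.502, ωT=1.541793, cosh=2.443478, sinh=2.229481; start (x,ẋ)=(-0.095900, 0.525100) → end (x,ẋ)=(0.229989, 1.020815)
phase 2: p=0.0237, T=0.319, ωT=0.979745, cosh=1.519592, sinh=1.144185; start (x,ẋ)=(0.229989, 1.020815) → end (x,ẋ)=(0.717470, 2.276149)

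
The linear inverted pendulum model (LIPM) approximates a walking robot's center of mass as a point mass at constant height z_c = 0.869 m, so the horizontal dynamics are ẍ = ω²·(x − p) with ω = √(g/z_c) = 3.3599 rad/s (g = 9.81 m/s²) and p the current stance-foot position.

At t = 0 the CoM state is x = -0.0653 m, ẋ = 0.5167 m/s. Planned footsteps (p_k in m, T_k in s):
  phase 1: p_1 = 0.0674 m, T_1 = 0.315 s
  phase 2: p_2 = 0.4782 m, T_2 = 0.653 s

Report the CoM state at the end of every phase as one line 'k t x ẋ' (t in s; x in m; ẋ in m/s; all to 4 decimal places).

phase 1: p=0.0674, T=0.315, ωT=1.058369, cosh=1.614344, sinh=1.267322; start (x,ẋ)=(-0.065300, 0.516700) → end (x,ẋ)=(0.048071, 0.269085)
phase 2: p=0.4782, T=0.653, ωT=2.194015, cosh=4.541313, sinh=4.429845; start (x,ẋ)=(0.048071, 0.269085) → end (x,ẋ)=(-1.120377, -5.179973)

1 0.3150 0.0481 0.2691
2 0.9680 -1.1204 -5.1800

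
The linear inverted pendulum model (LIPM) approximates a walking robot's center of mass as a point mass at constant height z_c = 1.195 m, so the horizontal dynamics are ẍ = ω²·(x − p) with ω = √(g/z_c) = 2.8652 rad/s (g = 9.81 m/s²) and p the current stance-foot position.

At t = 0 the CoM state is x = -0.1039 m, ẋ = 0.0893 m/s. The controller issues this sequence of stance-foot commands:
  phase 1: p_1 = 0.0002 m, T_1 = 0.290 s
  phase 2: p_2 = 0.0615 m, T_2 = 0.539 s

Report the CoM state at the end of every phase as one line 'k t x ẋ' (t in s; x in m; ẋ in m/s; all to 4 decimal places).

phase 1: p=0.0002, T=0.290, ωT=0.830908, cosh=1.365528, sinh=0.929874; start (x,ẋ)=(-0.103900, 0.089300) → end (x,ẋ)=(-0.112970, -0.155409)
phase 2: p=0.0615, T=0.539, ωT=1.544343, cosh=2.449172, sinh=2.235720; start (x,ẋ)=(-0.112970, -0.155409) → end (x,ẋ)=(-0.487073, -1.498241)

1 0.2900 -0.1130 -0.1554
2 0.8290 -0.4871 -1.4982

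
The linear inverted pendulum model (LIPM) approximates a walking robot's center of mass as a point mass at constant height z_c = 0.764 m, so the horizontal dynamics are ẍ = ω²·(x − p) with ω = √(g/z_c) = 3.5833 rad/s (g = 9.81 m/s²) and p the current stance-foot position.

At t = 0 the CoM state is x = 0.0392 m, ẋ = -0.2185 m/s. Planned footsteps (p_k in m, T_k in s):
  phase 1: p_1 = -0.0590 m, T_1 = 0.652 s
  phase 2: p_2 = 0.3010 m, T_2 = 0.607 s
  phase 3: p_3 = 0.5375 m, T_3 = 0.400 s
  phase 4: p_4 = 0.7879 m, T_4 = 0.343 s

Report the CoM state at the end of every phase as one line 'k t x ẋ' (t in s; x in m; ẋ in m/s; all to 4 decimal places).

1 0.6520 0.1412 0.6622
2 1.2590 0.3914 0.4643
3 1.6590 0.4701 -0.0060
4 2.0020 0.1957 -1.7908

phase 1: p=-0.0590, T=0.652, ωT=2.336312, cosh=5.219850, sinh=5.123167; start (x,ẋ)=(0.039200, -0.218500) → end (x,ẋ)=(0.141192, 0.662203)
phase 2: p=0.3010, T=0.607, ωT=2.175063, cosh=4.458171, sinh=4.344570; start (x,ẋ)=(0.141192, 0.662203) → end (x,ẋ)=(0.391438, 0.464345)
phase 3: p=0.5375, T=0.400, ωT=1.433320, cosh=2.215556, sinh=1.977040; start (x,ẋ)=(0.391438, 0.464345) → end (x,ẋ)=(0.470087, -0.005971)
phase 4: p=0.7879, T=0.343, ωT=1.229072, cosh=1.855310, sinh=1.562746; start (x,ẋ)=(0.470087, -0.005971) → end (x,ẋ)=(0.195655, -1.790760)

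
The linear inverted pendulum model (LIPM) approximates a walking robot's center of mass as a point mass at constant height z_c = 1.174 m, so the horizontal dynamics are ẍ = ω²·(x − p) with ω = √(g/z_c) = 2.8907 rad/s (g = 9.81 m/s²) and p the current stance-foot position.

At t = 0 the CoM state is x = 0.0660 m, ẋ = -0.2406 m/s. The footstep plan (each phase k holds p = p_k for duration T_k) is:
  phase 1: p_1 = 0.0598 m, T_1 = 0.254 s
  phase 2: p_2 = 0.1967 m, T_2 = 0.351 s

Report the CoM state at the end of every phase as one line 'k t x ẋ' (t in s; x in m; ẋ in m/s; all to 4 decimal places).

phase 1: p=0.0598, T=0.254, ωT=0.734238, cosh=1.281882, sinh=0.802011; start (x,ẋ)=(0.066000, -0.240600) → end (x,ẋ)=(0.000994, -0.294047)
phase 2: p=0.1967, T=0.351, ωT=1.014636, cosh=1.560446, sinh=1.197912; start (x,ẋ)=(0.000994, -0.294047) → end (x,ẋ)=(-0.230542, -1.136535)

1 0.2540 0.0010 -0.2940
2 0.6050 -0.2305 -1.1365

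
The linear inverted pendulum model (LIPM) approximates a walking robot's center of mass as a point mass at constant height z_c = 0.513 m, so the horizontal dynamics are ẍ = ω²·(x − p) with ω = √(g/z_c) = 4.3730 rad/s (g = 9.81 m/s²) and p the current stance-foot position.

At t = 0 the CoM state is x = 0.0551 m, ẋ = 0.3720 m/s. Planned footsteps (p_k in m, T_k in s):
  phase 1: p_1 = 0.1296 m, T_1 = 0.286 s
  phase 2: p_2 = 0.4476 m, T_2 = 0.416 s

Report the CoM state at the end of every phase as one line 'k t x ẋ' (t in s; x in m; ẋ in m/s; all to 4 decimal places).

phase 1: p=0.1296, T=0.286, ωT=1.250678, cosh=1.889510, sinh=1.603200; start (x,ẋ)=(0.055100, 0.372000) → end (x,ẋ)=(0.125212, 0.180594)
phase 2: p=0.4476, T=0.416, ωT=1.819168, cosh=3.164443, sinh=3.002282; start (x,ẋ)=(0.125212, 0.180594) → end (x,ẋ)=(-0.448593, -3.661152)

1 0.2860 0.1252 0.1806
2 0.7020 -0.4486 -3.6612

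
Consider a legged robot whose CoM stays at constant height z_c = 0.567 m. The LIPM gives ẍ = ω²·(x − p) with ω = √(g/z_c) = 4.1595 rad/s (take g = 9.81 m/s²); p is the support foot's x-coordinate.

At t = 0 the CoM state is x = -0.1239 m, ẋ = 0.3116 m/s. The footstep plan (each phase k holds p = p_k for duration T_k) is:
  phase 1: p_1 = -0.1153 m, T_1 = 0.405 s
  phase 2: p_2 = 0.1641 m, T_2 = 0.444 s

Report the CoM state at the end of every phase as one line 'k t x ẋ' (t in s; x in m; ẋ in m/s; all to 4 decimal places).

phase 1: p=-0.1153, T=0.405, ωT=1.684598, cosh=2.787900, sinh=2.602381; start (x,ẋ)=(-0.123900, 0.311600) → end (x,ẋ)=(0.055676, 0.775618)
phase 2: p=0.1641, T=0.444, ωT=1.846818, cosh=3.248677, sinh=3.090938; start (x,ẋ)=(0.055676, 0.775618) → end (x,ẋ)=(0.388229, 1.125749)

1 0.4050 0.0557 0.7756
2 0.8490 0.3882 1.1257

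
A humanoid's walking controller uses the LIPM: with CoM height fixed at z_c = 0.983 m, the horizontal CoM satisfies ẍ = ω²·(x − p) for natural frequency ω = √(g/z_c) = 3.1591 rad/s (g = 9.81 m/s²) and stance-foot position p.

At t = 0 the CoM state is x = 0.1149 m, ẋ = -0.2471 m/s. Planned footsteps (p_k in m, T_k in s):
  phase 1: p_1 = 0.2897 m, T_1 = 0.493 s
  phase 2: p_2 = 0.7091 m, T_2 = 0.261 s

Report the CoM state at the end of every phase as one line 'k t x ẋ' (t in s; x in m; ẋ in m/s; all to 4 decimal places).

1 0.4930 -0.3210 -1.8649
2 0.7540 -1.2352 -5.5331

phase 1: p=0.2897, T=0.493, ωT=1.557436, cosh=2.478656, sinh=2.267981; start (x,ẋ)=(0.114900, -0.247100) → end (x,ẋ)=(-0.320967, -1.864879)
phase 2: p=0.7091, T=0.261, ωT=0.824525, cosh=1.359620, sinh=0.921177; start (x,ẋ)=(-0.320967, -1.864879) → end (x,ẋ)=(-1.235189, -5.533116)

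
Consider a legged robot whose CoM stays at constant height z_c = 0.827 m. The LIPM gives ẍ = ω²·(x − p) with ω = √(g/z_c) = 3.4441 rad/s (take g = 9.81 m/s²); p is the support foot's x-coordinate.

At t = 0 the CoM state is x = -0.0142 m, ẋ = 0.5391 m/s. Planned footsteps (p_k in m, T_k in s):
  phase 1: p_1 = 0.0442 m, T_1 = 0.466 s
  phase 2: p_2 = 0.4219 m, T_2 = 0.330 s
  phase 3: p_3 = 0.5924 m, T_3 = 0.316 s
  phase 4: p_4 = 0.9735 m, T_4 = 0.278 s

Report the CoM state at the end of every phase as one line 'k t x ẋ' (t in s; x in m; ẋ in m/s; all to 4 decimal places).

1 0.4660 0.2668 0.9155
2 0.7960 0.5269 0.8269
3 1.1120 0.8001 1.0699
4 1.3900 1.0594 0.9359

phase 1: p=0.0442, T=0.466, ωT=1.604951, cosh=2.589257, sinh=2.388357; start (x,ẋ)=(-0.014200, 0.539100) → end (x,ẋ)=(0.266834, 0.915485)
phase 2: p=0.4219, T=0.330, ωT=1.136553, cosh=1.718466, sinh=1.397543; start (x,ẋ)=(0.266834, 0.915485) → end (x,ẋ)=(0.526908, 0.826852)
phase 3: p=0.5924, T=0.316, ωT=1.088336, cosh=1.653052, sinh=1.316276; start (x,ẋ)=(0.526908, 0.826852) → end (x,ẋ)=(0.800147, 1.069928)
phase 4: p=0.9735, T=0.278, ωT=0.957460, cosh=1.494469, sinh=1.110602; start (x,ẋ)=(0.800147, 1.069928) → end (x,ẋ)=(1.059443, 0.935894)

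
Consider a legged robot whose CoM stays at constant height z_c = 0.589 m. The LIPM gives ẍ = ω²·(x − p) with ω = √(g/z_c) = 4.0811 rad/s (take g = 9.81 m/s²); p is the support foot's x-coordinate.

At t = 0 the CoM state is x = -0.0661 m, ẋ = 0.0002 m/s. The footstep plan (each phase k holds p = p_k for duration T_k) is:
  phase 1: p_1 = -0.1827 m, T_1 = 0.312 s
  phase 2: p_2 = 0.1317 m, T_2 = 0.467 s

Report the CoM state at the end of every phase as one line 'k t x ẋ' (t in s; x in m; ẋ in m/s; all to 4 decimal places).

1 0.3120 0.0420 0.7838
2 0.7790 0.4549 1.4900

phase 1: p=-0.1827, T=0.312, ωT=1.273303, cosh=1.926270, sinh=1.646364; start (x,ẋ)=(-0.066100, 0.000200) → end (x,ẋ)=(0.041984, 0.783818)
phase 2: p=0.1317, T=0.467, ωT=1.905874, cosh=3.436987, sinh=3.288294; start (x,ẋ)=(0.041984, 0.783818) → end (x,ẋ)=(0.454898, 1.489993)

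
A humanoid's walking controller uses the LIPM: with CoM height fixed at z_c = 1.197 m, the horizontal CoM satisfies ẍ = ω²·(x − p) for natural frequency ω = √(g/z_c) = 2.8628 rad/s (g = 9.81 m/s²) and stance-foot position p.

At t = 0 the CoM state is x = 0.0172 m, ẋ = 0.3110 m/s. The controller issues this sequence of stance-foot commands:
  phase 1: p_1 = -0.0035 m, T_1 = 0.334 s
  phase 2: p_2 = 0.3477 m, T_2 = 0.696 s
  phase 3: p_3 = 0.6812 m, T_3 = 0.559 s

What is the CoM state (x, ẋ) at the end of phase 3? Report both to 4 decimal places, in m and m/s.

x = -0.4511, ẋ = -3.0185

phase 1: p=-0.0035, T=0.334, ωT=0.956175, cosh=1.493043, sinh=1.108683; start (x,ẋ)=(0.017200, 0.311000) → end (x,ẋ)=(0.147848, 0.530037)
phase 2: p=0.3477, T=0.696, ωT=1.992509, cosh=3.735131, sinh=3.598779; start (x,ẋ)=(0.147848, 0.530037) → end (x,ẋ)=(0.267526, -0.079237)
phase 3: p=0.6812, T=0.559, ωT=1.600305, cosh=2.578190, sinh=2.376355; start (x,ẋ)=(0.267526, -0.079237) → end (x,ẋ)=(-0.451103, -3.018525)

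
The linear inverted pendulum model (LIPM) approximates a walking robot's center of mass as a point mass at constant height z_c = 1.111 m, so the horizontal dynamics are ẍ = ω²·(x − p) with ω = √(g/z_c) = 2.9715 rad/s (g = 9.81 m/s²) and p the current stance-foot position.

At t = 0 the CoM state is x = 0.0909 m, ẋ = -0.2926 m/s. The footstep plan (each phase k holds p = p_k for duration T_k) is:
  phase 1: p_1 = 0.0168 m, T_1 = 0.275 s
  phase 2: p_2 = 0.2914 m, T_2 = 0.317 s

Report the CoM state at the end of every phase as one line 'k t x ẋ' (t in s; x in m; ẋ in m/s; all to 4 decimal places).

1 0.2750 0.0273 -0.1952
2 0.5920 -0.1702 -1.1418

phase 1: p=0.0168, T=0.275, ωT=0.817163, cosh=1.352875, sinh=0.911192; start (x,ẋ)=(0.090900, -0.292600) → end (x,ẋ)=(0.027324, -0.195218)
phase 2: p=0.2914, T=0.317, ωT=0.941965, cosh=1.477439, sinh=1.087579; start (x,ẋ)=(0.027324, -0.195218) → end (x,ẋ)=(-0.170206, -1.141847)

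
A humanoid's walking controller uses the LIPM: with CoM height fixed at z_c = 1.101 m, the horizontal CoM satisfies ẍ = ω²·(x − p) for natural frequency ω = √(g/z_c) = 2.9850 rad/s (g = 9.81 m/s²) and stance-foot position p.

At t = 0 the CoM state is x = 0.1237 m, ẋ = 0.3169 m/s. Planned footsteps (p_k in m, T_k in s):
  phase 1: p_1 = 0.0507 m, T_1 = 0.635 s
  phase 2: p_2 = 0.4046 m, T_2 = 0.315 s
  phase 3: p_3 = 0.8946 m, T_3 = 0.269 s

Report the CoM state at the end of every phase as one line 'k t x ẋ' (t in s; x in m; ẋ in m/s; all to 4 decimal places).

1 0.6350 0.6444 1.7872
2 0.9500 1.4082 3.4140
3 1.2190 2.6031 5.9426

phase 1: p=0.0507, T=0.635, ωT=1.895475, cosh=3.402978, sinh=3.252731; start (x,ẋ)=(0.123700, 0.316900) → end (x,ẋ)=(0.644441, 1.787190)
phase 2: p=0.4046, T=0.315, ωT=0.940275, cosh=1.475603, sinh=1.085083; start (x,ẋ)=(0.644441, 1.787190) → end (x,ẋ)=(1.408174, 3.414021)
phase 3: p=0.8946, T=0.269, ωT=0.802965, cosh=1.340074, sinh=0.892075; start (x,ẋ)=(1.408174, 3.414021) → end (x,ẋ)=(2.603117, 5.942610)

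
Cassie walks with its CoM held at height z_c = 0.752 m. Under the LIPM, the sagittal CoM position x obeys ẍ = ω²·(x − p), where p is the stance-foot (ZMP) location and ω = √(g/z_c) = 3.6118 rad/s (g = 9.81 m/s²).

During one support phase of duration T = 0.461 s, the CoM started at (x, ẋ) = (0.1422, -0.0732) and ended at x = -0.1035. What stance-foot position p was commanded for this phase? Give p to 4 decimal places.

p = 0.2539

ωT = 3.6118·0.461 = 1.665040; cosh(ωT) = 2.737533, sinh(ωT) = 2.548350
x(T) = p + (x₀−p)·cosh(ωT) + (ẋ₀/ω)·sinh(ωT) ⇒ p·(1 − cosh) = x(T) − x₀·cosh − (ẋ₀/ω)·sinh
numerator   = -0.1035 − (0.1422)·2.737533 − (-0.0732/3.6118)·2.548350 = -0.441130
denominator = 1 − 2.737533 = -1.737533
p = -0.441130 / -1.737533 = 0.2539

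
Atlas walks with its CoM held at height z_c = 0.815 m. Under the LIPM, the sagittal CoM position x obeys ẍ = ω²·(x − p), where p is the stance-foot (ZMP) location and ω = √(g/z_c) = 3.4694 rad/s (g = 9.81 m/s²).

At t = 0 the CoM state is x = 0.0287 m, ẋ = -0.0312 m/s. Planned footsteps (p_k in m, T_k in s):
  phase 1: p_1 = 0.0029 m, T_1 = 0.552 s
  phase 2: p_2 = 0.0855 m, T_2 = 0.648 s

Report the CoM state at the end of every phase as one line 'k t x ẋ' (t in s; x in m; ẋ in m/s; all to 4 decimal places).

1 0.5520 0.0625 0.1890
2 1.2000 0.2305 0.5314

phase 1: p=0.0029, T=0.552, ωT=1.915109, cosh=3.467502, sinh=3.320176; start (x,ẋ)=(0.028700, -0.031200) → end (x,ẋ)=(0.062503, 0.189005)
phase 2: p=0.0855, T=0.648, ωT=2.248171, cosh=4.787996, sinh=4.682404; start (x,ẋ)=(0.062503, 0.189005) → end (x,ẋ)=(0.230479, 0.531372)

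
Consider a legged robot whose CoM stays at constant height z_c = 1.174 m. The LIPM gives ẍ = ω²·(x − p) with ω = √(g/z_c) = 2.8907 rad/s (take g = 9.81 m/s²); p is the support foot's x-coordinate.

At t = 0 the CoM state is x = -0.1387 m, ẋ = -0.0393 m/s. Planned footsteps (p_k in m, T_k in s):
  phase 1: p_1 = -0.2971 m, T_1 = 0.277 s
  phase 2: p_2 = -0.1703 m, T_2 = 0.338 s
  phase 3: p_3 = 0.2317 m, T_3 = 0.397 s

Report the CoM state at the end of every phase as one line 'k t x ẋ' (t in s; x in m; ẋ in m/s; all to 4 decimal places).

phase 1: p=-0.2971, T=0.277, ωT=0.800724, cosh=1.338078, sinh=0.889074; start (x,ẋ)=(-0.138700, -0.039300) → end (x,ẋ)=(-0.097236, 0.354509)
phase 2: p=-0.1703, T=0.338, ωT=0.977057, cosh=1.516521, sinh=1.140104; start (x,ẋ)=(-0.097236, 0.354509) → end (x,ẋ)=(0.080323, 0.778418)
phase 3: p=0.2317, T=0.397, ωT=1.147608, cosh=1.734021, sinh=1.416626; start (x,ẋ)=(0.080323, 0.778418) → end (x,ẋ)=(0.350684, 0.729901)

1 0.2770 -0.0972 0.3545
2 0.6150 0.0803 0.7784
3 1.0120 0.3507 0.7299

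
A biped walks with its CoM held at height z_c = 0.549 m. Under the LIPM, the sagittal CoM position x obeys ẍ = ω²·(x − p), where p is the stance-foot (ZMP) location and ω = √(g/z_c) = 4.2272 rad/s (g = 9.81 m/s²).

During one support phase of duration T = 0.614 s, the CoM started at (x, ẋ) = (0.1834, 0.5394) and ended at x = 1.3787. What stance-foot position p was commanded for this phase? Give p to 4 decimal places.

p = 0.1233

ωT = 4.2272·0.614 = 2.595501; cosh(ωT) = 6.738953, sinh(ωT) = 6.664345
x(T) = p + (x₀−p)·cosh(ωT) + (ẋ₀/ω)·sinh(ωT) ⇒ p·(1 − cosh) = x(T) − x₀·cosh − (ẋ₀/ω)·sinh
numerator   = 1.3787 − (0.1834)·6.738953 − (0.5394/4.2272)·6.664345 = -0.707609
denominator = 1 − 6.738953 = -5.738953
p = -0.707609 / -5.738953 = 0.1233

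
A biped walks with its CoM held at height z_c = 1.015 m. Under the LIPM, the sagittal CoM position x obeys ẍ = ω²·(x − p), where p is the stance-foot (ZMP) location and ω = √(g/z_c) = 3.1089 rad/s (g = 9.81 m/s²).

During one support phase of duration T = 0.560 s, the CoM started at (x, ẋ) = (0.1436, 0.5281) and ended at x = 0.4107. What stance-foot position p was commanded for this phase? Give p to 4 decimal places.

ωT = 3.1089·0.560 = 1.740984; cosh(ωT) = 2.939150, sinh(ωT) = 2.763802
x(T) = p + (x₀−p)·cosh(ωT) + (ẋ₀/ω)·sinh(ωT) ⇒ p·(1 − cosh) = x(T) − x₀·cosh − (ẋ₀/ω)·sinh
numerator   = 0.4107 − (0.1436)·2.939150 − (0.5281/3.1089)·2.763802 = -0.480841
denominator = 1 − 2.939150 = -1.939150
p = -0.480841 / -1.939150 = 0.2480

p = 0.2480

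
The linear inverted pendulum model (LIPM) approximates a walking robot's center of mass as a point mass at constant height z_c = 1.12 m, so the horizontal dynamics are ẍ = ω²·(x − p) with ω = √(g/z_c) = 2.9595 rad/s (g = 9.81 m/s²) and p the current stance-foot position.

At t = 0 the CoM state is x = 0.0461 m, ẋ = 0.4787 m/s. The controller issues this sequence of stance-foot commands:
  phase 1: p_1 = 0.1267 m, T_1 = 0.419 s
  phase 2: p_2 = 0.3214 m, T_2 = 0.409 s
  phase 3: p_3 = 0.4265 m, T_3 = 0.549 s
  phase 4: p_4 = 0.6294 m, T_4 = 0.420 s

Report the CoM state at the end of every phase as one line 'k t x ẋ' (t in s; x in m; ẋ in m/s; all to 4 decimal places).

1 0.4190 0.2319 0.5187
2 0.8280 0.4257 0.5424
3 1.3770 0.8717 1.4250
4 1.7970 1.8493 3.8145

phase 1: p=0.1267, T=0.419, ωT=1.240030, cosh=1.872547, sinh=1.583172; start (x,ẋ)=(0.046100, 0.478700) → end (x,ẋ)=(0.231851, 0.518745)
phase 2: p=0.3214, T=0.409, ωT=1.210435, cosh=1.826506, sinh=1.528439; start (x,ẋ)=(0.231851, 0.518745) → end (x,ẋ)=(0.425745, 0.542425)
phase 3: p=0.4265, T=0.549, ωT=1.624766, cosh=2.637093, sinh=2.440135; start (x,ẋ)=(0.425745, 0.542425) → end (x,ẋ)=(0.871745, 1.424977)
phase 4: p=0.6294, T=0.420, ωT=1.242990, cosh=1.877241, sinh=1.588720; start (x,ẋ)=(0.871745, 1.424977) → end (x,ẋ)=(1.849297, 3.814487)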